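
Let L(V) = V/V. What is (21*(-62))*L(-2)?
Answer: -1302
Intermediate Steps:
L(V) = 1
(21*(-62))*L(-2) = (21*(-62))*1 = -1302*1 = -1302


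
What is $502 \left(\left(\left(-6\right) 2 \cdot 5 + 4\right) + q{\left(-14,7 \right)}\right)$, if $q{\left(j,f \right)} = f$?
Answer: $-24598$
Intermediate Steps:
$502 \left(\left(\left(-6\right) 2 \cdot 5 + 4\right) + q{\left(-14,7 \right)}\right) = 502 \left(\left(\left(-6\right) 2 \cdot 5 + 4\right) + 7\right) = 502 \left(\left(\left(-12\right) 5 + 4\right) + 7\right) = 502 \left(\left(-60 + 4\right) + 7\right) = 502 \left(-56 + 7\right) = 502 \left(-49\right) = -24598$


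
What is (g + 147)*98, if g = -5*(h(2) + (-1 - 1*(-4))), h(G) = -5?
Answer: 15386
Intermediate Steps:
g = 10 (g = -5*(-5 + (-1 - 1*(-4))) = -5*(-5 + (-1 + 4)) = -5*(-5 + 3) = -5*(-2) = 10)
(g + 147)*98 = (10 + 147)*98 = 157*98 = 15386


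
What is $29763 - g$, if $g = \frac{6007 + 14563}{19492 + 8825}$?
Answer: $\frac{842778301}{28317} \approx 29762.0$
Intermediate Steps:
$g = \frac{20570}{28317} \approx 0.72642$
$29763 - g = 29763 - \frac{20570}{28317} = \frac{842778301}{28317}$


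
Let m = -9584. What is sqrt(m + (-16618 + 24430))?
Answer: 2*I*sqrt(443) ≈ 42.095*I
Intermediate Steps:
sqrt(m + (-16618 + 24430)) = sqrt(-9584 + (-16618 + 24430)) = sqrt(-9584 + 7812) = sqrt(-1772) = 2*I*sqrt(443)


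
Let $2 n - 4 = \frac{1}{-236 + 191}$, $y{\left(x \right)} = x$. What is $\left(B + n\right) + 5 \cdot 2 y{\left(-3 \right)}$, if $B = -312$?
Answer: $- \frac{30601}{90} \approx -340.01$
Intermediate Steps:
$n = \frac{179}{90}$ ($n = 2 + \frac{1}{2 \left(-236 + 191\right)} = 2 + \frac{1}{2 \left(-45\right)} = 2 + \frac{1}{2} \left(- \frac{1}{45}\right) = 2 - \frac{1}{90} = \frac{179}{90} \approx 1.9889$)
$\left(B + n\right) + 5 \cdot 2 y{\left(-3 \right)} = \left(-312 + \frac{179}{90}\right) + 5 \cdot 2 \left(-3\right) = - \frac{27901}{90} + 10 \left(-3\right) = - \frac{27901}{90} - 30 = - \frac{30601}{90}$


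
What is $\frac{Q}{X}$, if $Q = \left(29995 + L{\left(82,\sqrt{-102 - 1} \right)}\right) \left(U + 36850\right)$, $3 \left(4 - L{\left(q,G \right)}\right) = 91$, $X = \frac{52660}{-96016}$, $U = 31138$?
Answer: $- \frac{146725149188512}{39495} \approx -3.715 \cdot 10^{9}$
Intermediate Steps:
$X = - \frac{13165}{24004}$ ($X = 52660 \left(- \frac{1}{96016}\right) = - \frac{13165}{24004} \approx -0.54845$)
$L{\left(q,G \right)} = - \frac{79}{3}$ ($L{\left(q,G \right)} = 4 - \frac{91}{3} = - \frac{79}{3}$)
$Q = \frac{6112529128}{3}$ ($Q = \left(29995 - \frac{79}{3}\right) \left(31138 + 36850\right) = \frac{89906}{3} \cdot 67988 = \frac{6112529128}{3} \approx 2.0375 \cdot 10^{9}$)
$\frac{Q}{X} = \frac{6112529128}{3 \left(- \frac{13165}{24004}\right)} = \frac{6112529128}{3} \left(- \frac{24004}{13165}\right) = - \frac{146725149188512}{39495}$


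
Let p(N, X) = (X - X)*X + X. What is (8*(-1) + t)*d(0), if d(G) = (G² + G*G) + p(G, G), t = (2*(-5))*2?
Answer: 0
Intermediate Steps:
p(N, X) = X (p(N, X) = 0*X + X = 0 + X = X)
t = -20 (t = -10*2 = -20)
d(G) = G + 2*G² (d(G) = (G² + G*G) + G = (G² + G²) + G = 2*G² + G = G + 2*G²)
(8*(-1) + t)*d(0) = (8*(-1) - 20)*(0*(1 + 2*0)) = (-8 - 20)*(0*(1 + 0)) = -0 = -28*0 = 0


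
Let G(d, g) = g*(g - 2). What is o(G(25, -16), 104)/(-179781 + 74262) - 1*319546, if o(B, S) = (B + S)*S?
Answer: -33718215142/105519 ≈ -3.1955e+5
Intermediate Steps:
G(d, g) = g*(-2 + g)
o(B, S) = S*(B + S)
o(G(25, -16), 104)/(-179781 + 74262) - 1*319546 = (104*(-16*(-2 - 16) + 104))/(-179781 + 74262) - 1*319546 = (104*(-16*(-18) + 104))/(-105519) - 319546 = (104*(288 + 104))*(-1/105519) - 319546 = (104*392)*(-1/105519) - 319546 = 40768*(-1/105519) - 319546 = -40768/105519 - 319546 = -33718215142/105519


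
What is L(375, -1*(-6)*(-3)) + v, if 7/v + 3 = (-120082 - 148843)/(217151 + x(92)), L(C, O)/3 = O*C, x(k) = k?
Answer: -2663537743/131522 ≈ -20252.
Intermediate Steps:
L(C, O) = 3*C*O (L(C, O) = 3*(O*C) = 3*(C*O) = 3*C*O)
v = -217243/131522 (v = 7/(-3 + (-120082 - 148843)/(217151 + 92)) = 7/(-3 - 268925/217243) = 7/(-920654/217243) = 7*(-217243/920654) = -217243/131522 ≈ -1.6518)
L(375, -1*(-6)*(-3)) + v = 3*375*(-1*(-6)*(-3)) - 217243/131522 = 3*375*(6*(-3)) - 217243/131522 = 3*375*(-18) - 217243/131522 = -20250 - 217243/131522 = -2663537743/131522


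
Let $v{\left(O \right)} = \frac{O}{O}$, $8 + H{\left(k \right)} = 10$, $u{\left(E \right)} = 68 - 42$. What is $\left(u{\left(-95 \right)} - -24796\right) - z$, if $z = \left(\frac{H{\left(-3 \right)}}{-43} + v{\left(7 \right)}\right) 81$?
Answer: $\frac{1064025}{43} \approx 24745.0$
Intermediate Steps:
$u{\left(E \right)} = 26$ ($u{\left(E \right)} = 68 - 42 = 26$)
$H{\left(k \right)} = 2$ ($H{\left(k \right)} = -8 + 10 = 2$)
$v{\left(O \right)} = 1$
$z = \frac{3321}{43}$ ($z = \left(\frac{2}{-43} + 1\right) 81 = \left(2 \left(- \frac{1}{43}\right) + 1\right) 81 = \left(- \frac{2}{43} + 1\right) 81 = \frac{41}{43} \cdot 81 = \frac{3321}{43} \approx 77.233$)
$\left(u{\left(-95 \right)} - -24796\right) - z = \left(26 - -24796\right) - \frac{3321}{43} = \left(26 + 24796\right) - \frac{3321}{43} = 24822 - \frac{3321}{43} = \frac{1064025}{43}$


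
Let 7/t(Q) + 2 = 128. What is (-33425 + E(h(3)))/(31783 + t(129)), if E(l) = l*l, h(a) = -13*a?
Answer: -574272/572095 ≈ -1.0038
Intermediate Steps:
t(Q) = 1/18 (t(Q) = 7/(-2 + 128) = 7/126 = 7*(1/126) = 1/18)
E(l) = l²
(-33425 + E(h(3)))/(31783 + t(129)) = (-33425 + (-13*3)²)/(31783 + 1/18) = (-33425 + (-39)²)/(572095/18) = (-33425 + 1521)*(18/572095) = -31904*18/572095 = -574272/572095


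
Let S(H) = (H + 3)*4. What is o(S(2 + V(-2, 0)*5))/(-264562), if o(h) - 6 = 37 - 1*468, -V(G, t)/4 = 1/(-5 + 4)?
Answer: 425/264562 ≈ 0.0016064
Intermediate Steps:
V(G, t) = 4 (V(G, t) = -4/(-5 + 4) = -4/(-1) = -4*(-1) = 4)
S(H) = 12 + 4*H (S(H) = (3 + H)*4 = 12 + 4*H)
o(h) = -425 (o(h) = 6 + (37 - 1*468) = 6 + (37 - 468) = 6 - 431 = -425)
o(S(2 + V(-2, 0)*5))/(-264562) = -425/(-264562) = -425*(-1/264562) = 425/264562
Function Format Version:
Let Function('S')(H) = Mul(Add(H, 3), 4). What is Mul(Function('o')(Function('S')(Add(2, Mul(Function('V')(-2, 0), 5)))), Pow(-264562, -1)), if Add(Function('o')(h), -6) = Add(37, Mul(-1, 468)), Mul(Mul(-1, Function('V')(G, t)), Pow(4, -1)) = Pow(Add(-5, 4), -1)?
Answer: Rational(425, 264562) ≈ 0.0016064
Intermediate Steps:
Function('V')(G, t) = 4 (Function('V')(G, t) = Mul(-4, Pow(Add(-5, 4), -1)) = Mul(-4, Pow(-1, -1)) = Mul(-4, -1) = 4)
Function('S')(H) = Add(12, Mul(4, H)) (Function('S')(H) = Mul(Add(3, H), 4) = Add(12, Mul(4, H)))
Function('o')(h) = -425 (Function('o')(h) = Add(6, Add(37, Mul(-1, 468))) = Add(6, Add(37, -468)) = Add(6, -431) = -425)
Mul(Function('o')(Function('S')(Add(2, Mul(Function('V')(-2, 0), 5)))), Pow(-264562, -1)) = Mul(-425, Pow(-264562, -1)) = Mul(-425, Rational(-1, 264562)) = Rational(425, 264562)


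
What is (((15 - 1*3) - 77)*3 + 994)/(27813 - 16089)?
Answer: 799/11724 ≈ 0.068151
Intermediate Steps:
(((15 - 1*3) - 77)*3 + 994)/(27813 - 16089) = (((15 - 3) - 77)*3 + 994)/11724 = ((12 - 77)*3 + 994)*(1/11724) = (-65*3 + 994)*(1/11724) = (-195 + 994)*(1/11724) = 799*(1/11724) = 799/11724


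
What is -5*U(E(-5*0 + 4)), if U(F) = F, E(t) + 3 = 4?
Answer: -5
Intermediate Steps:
E(t) = 1 (E(t) = -3 + 4 = 1)
-5*U(E(-5*0 + 4)) = -5*1 = -5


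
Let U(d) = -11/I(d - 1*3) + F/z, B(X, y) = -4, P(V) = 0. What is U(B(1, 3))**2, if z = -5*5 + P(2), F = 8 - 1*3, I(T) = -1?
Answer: 2916/25 ≈ 116.64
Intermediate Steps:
F = 5 (F = 8 - 3 = 5)
z = -25 (z = -5*5 + 0 = -25 + 0 = -25)
U(d) = 54/5 (U(d) = -11/(-1) + 5/(-25) = -11*(-1) + 5*(-1/25) = 11 - 1/5 = 54/5)
U(B(1, 3))**2 = (54/5)**2 = 2916/25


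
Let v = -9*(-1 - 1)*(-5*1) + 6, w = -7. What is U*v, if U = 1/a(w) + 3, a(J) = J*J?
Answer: -1776/7 ≈ -253.71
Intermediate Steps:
v = -84 (v = -(-18)*(-5) + 6 = -9*10 + 6 = -90 + 6 = -84)
a(J) = J²
U = 148/49 (U = 1/((-7)²) + 3 = 1/49 + 3 = 148/49 ≈ 3.0204)
U*v = (148/49)*(-84) = -1776/7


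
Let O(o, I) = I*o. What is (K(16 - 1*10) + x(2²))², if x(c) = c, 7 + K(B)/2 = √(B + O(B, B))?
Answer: 268 - 40*√42 ≈ 8.7704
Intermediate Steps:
K(B) = -14 + 2*√(B + B²) (K(B) = -14 + 2*√(B + B*B) = -14 + 2*√(B + B²))
(K(16 - 1*10) + x(2²))² = ((-14 + 2*√((16 - 1*10)*(1 + (16 - 1*10)))) + 2²)² = ((-14 + 2*√((16 - 10)*(1 + (16 - 10)))) + 4)² = ((-14 + 2*√(6*(1 + 6))) + 4)² = ((-14 + 2*√(6*7)) + 4)² = ((-14 + 2*√42) + 4)² = (-10 + 2*√42)²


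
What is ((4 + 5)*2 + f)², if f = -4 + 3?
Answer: 289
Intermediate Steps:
f = -1
((4 + 5)*2 + f)² = ((4 + 5)*2 - 1)² = (9*2 - 1)² = (18 - 1)² = 17² = 289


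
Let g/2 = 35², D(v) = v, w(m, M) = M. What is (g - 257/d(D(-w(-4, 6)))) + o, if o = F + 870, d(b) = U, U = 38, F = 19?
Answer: 126625/38 ≈ 3332.2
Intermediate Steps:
g = 2450 (g = 2*35² = 2*1225 = 2450)
d(b) = 38
o = 889 (o = 19 + 870 = 889)
(g - 257/d(D(-w(-4, 6)))) + o = (2450 - 257/38) + 889 = 92843/38 + 889 = 126625/38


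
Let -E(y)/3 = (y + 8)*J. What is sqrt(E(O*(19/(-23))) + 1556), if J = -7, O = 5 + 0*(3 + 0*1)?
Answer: sqrt(866111)/23 ≈ 40.463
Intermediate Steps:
O = 5 (O = 5 + 0*(3 + 0) = 5 + 0*3 = 5 + 0 = 5)
E(y) = 168 + 21*y (E(y) = -3*(y + 8)*(-7) = -3*(8 + y)*(-7) = -3*(-56 - 7*y) = 168 + 21*y)
sqrt(E(O*(19/(-23))) + 1556) = sqrt((168 + 21*(5*(19/(-23)))) + 1556) = sqrt((168 + 21*(5*(19*(-1/23)))) + 1556) = sqrt((168 + 21*(5*(-19/23))) + 1556) = sqrt((168 + 21*(-95/23)) + 1556) = sqrt((168 - 1995/23) + 1556) = sqrt(1869/23 + 1556) = sqrt(37657/23) = sqrt(866111)/23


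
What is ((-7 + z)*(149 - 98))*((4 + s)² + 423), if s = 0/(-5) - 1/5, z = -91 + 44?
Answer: -30117744/25 ≈ -1.2047e+6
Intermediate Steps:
z = -47
s = -⅕ (s = 0*(-⅕) - 1*⅕ = 0 - ⅕ = -⅕ ≈ -0.20000)
((-7 + z)*(149 - 98))*((4 + s)² + 423) = ((-7 - 47)*(149 - 98))*((4 - ⅕)² + 423) = (-54*51)*((19/5)² + 423) = -2754*(361/25 + 423) = -2754*10936/25 = -30117744/25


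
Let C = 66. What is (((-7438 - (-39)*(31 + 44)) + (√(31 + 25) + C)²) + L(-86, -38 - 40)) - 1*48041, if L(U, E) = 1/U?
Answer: -4140213/86 + 264*√14 ≈ -47154.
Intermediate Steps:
(((-7438 - (-39)*(31 + 44)) + (√(31 + 25) + C)²) + L(-86, -38 - 40)) - 1*48041 = (((-7438 - (-39)*(31 + 44)) + (√(31 + 25) + 66)²) + 1/(-86)) - 1*48041 = (((-7438 - (-39)*75) + (√56 + 66)²) - 1/86) - 48041 = (((-7438 - 1*(-2925)) + (2*√14 + 66)²) - 1/86) - 48041 = (((-7438 + 2925) + (66 + 2*√14)²) - 1/86) - 48041 = ((-4513 + (66 + 2*√14)²) - 1/86) - 48041 = (-388119/86 + (66 + 2*√14)²) - 48041 = -4519645/86 + (66 + 2*√14)²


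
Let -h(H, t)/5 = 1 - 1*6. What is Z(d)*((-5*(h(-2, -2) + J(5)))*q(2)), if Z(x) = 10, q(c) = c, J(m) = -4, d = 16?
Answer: -2100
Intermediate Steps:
h(H, t) = 25 (h(H, t) = -5*(1 - 1*6) = -5*(1 - 6) = -5*(-5) = 25)
Z(d)*((-5*(h(-2, -2) + J(5)))*q(2)) = 10*(-5*(25 - 4)*2) = 10*(-5*21*2) = 10*(-105*2) = 10*(-210) = -2100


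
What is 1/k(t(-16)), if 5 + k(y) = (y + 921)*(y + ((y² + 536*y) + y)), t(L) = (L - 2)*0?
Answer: -⅕ ≈ -0.20000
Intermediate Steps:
t(L) = 0 (t(L) = (-2 + L)*0 = 0)
k(y) = -5 + (921 + y)*(y² + 538*y) (k(y) = -5 + (y + 921)*(y + ((y² + 536*y) + y)) = -5 + (921 + y)*(y + (y² + 537*y)) = -5 + (921 + y)*(y² + 538*y))
1/k(t(-16)) = 1/(-5 + 0³ + 1459*0² + 495498*0) = 1/(-5 + 0 + 1459*0 + 0) = 1/(-5 + 0 + 0 + 0) = 1/(-5) = -⅕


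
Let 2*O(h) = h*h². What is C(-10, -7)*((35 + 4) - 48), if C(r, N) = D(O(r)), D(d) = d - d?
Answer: 0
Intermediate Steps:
O(h) = h³/2 (O(h) = (h*h²)/2 = h³/2)
D(d) = 0
C(r, N) = 0
C(-10, -7)*((35 + 4) - 48) = 0*((35 + 4) - 48) = 0*(39 - 48) = 0*(-9) = 0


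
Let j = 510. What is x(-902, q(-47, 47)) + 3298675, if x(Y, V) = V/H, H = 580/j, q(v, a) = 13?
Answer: 191323813/58 ≈ 3.2987e+6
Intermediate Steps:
H = 58/51 (H = 580/510 = 580*(1/510) = 58/51 ≈ 1.1373)
x(Y, V) = 51*V/58 (x(Y, V) = V/(58/51) = V*(51/58) = 51*V/58)
x(-902, q(-47, 47)) + 3298675 = (51/58)*13 + 3298675 = 663/58 + 3298675 = 191323813/58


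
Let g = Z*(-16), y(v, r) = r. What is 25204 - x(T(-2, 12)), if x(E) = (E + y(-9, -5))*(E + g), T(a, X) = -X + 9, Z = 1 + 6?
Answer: 24284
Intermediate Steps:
Z = 7
T(a, X) = 9 - X
g = -112 (g = 7*(-16) = -112)
x(E) = (-112 + E)*(-5 + E) (x(E) = (E - 5)*(E - 112) = (-5 + E)*(-112 + E) = (-112 + E)*(-5 + E))
25204 - x(T(-2, 12)) = 25204 - (560 + (9 - 1*12)**2 - 117*(9 - 1*12)) = 25204 - (560 + (9 - 12)**2 - 117*(9 - 12)) = 25204 - (560 + (-3)**2 - 117*(-3)) = 25204 - (560 + 9 + 351) = 25204 - 1*920 = 25204 - 920 = 24284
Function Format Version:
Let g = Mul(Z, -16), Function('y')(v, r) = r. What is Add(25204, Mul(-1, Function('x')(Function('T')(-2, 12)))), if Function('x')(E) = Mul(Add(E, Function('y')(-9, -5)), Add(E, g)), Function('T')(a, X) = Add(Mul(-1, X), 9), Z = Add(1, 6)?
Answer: 24284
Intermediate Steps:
Z = 7
Function('T')(a, X) = Add(9, Mul(-1, X))
g = -112 (g = Mul(7, -16) = -112)
Function('x')(E) = Mul(Add(-112, E), Add(-5, E)) (Function('x')(E) = Mul(Add(E, -5), Add(E, -112)) = Mul(Add(-5, E), Add(-112, E)) = Mul(Add(-112, E), Add(-5, E)))
Add(25204, Mul(-1, Function('x')(Function('T')(-2, 12)))) = Add(25204, Mul(-1, Add(560, Pow(Add(9, Mul(-1, 12)), 2), Mul(-117, Add(9, Mul(-1, 12)))))) = Add(25204, Mul(-1, Add(560, Pow(Add(9, -12), 2), Mul(-117, Add(9, -12))))) = Add(25204, Mul(-1, Add(560, Pow(-3, 2), Mul(-117, -3)))) = Add(25204, Mul(-1, Add(560, 9, 351))) = Add(25204, Mul(-1, 920)) = Add(25204, -920) = 24284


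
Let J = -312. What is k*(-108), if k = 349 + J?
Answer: -3996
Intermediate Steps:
k = 37 (k = 349 - 312 = 37)
k*(-108) = 37*(-108) = -3996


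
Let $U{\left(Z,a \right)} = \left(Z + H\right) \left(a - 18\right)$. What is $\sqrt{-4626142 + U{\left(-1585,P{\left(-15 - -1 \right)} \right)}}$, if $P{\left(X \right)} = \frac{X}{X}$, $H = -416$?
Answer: $5 i \sqrt{183685} \approx 2142.9 i$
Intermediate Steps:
$P{\left(X \right)} = 1$
$U{\left(Z,a \right)} = \left(-416 + Z\right) \left(-18 + a\right)$ ($U{\left(Z,a \right)} = \left(Z - 416\right) \left(a - 18\right) = \left(-416 + Z\right) \left(-18 + a\right)$)
$\sqrt{-4626142 + U{\left(-1585,P{\left(-15 - -1 \right)} \right)}} = \sqrt{-4626142 - -34017} = \sqrt{-4626142 + \left(7488 - 416 + 28530 - 1585\right)} = \sqrt{-4626142 + 34017} = \sqrt{-4592125} = 5 i \sqrt{183685}$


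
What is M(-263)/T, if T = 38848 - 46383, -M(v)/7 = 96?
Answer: 672/7535 ≈ 0.089184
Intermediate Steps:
M(v) = -672 (M(v) = -7*96 = -672)
T = -7535
M(-263)/T = -672/(-7535) = -672*(-1/7535) = 672/7535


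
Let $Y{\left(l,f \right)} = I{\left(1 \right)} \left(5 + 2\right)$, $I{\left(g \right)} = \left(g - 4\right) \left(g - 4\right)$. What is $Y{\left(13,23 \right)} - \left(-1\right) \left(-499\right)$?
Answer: $-436$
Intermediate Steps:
$I{\left(g \right)} = \left(-4 + g\right)^{2}$ ($I{\left(g \right)} = \left(-4 + g\right) \left(-4 + g\right) = \left(-4 + g\right)^{2}$)
$Y{\left(l,f \right)} = 63$ ($Y{\left(l,f \right)} = \left(-4 + 1\right)^{2} \left(5 + 2\right) = \left(-3\right)^{2} \cdot 7 = 9 \cdot 7 = 63$)
$Y{\left(13,23 \right)} - \left(-1\right) \left(-499\right) = 63 - \left(-1\right) \left(-499\right) = 63 - 499 = -436$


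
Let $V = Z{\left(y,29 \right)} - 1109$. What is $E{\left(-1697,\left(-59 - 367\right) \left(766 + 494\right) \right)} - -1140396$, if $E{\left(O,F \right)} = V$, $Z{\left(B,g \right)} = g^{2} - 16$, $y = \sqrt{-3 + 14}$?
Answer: $1140112$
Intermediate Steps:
$y = \sqrt{11} \approx 3.3166$
$Z{\left(B,g \right)} = -16 + g^{2}$ ($Z{\left(B,g \right)} = g^{2} - 16 = -16 + g^{2}$)
$V = -284$ ($V = \left(-16 + 29^{2}\right) - 1109 = \left(-16 + 841\right) - 1109 = 825 - 1109 = -284$)
$E{\left(O,F \right)} = -284$
$E{\left(-1697,\left(-59 - 367\right) \left(766 + 494\right) \right)} - -1140396 = -284 - -1140396 = -284 + 1140396 = 1140112$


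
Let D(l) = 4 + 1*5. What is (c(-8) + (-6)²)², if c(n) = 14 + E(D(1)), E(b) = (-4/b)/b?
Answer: 16370116/6561 ≈ 2495.1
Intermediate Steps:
D(l) = 9 (D(l) = 4 + 5 = 9)
E(b) = -4/b²
c(n) = 1130/81 (c(n) = 14 - 4/9² = 14 - 4*1/81 = 14 - 4/81 = 1130/81)
(c(-8) + (-6)²)² = (1130/81 + (-6)²)² = (1130/81 + 36)² = (4046/81)² = 16370116/6561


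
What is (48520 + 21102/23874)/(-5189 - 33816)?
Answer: -193064597/155200895 ≈ -1.2440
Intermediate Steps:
(48520 + 21102/23874)/(-5189 - 33816) = (48520 + 21102*(1/23874))/(-39005) = (48520 + 3517/3979)*(-1/39005) = (193064597/3979)*(-1/39005) = -193064597/155200895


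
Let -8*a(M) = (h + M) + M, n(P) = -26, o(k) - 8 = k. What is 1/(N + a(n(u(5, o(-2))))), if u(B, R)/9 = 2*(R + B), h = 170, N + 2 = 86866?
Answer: 4/347397 ≈ 1.1514e-5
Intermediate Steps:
N = 86864 (N = -2 + 86866 = 86864)
o(k) = 8 + k
u(B, R) = 18*B + 18*R (u(B, R) = 9*(2*(R + B)) = 9*(2*(B + R)) = 9*(2*B + 2*R) = 18*B + 18*R)
a(M) = -85/4 - M/4 (a(M) = -((170 + M) + M)/8 = -(170 + 2*M)/8 = -85/4 - M/4)
1/(N + a(n(u(5, o(-2))))) = 1/(86864 + (-85/4 - 1/4*(-26))) = 1/(86864 + (-85/4 + 13/2)) = 1/(86864 - 59/4) = 1/(347397/4) = 4/347397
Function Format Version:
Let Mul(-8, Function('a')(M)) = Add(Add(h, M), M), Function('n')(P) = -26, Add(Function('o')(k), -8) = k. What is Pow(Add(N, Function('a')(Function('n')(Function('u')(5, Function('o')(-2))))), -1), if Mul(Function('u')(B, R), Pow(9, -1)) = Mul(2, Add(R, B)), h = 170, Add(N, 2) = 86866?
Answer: Rational(4, 347397) ≈ 1.1514e-5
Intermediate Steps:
N = 86864 (N = Add(-2, 86866) = 86864)
Function('o')(k) = Add(8, k)
Function('u')(B, R) = Add(Mul(18, B), Mul(18, R)) (Function('u')(B, R) = Mul(9, Mul(2, Add(R, B))) = Mul(9, Mul(2, Add(B, R))) = Mul(9, Add(Mul(2, B), Mul(2, R))) = Add(Mul(18, B), Mul(18, R)))
Function('a')(M) = Add(Rational(-85, 4), Mul(Rational(-1, 4), M)) (Function('a')(M) = Mul(Rational(-1, 8), Add(Add(170, M), M)) = Mul(Rational(-1, 8), Add(170, Mul(2, M))) = Add(Rational(-85, 4), Mul(Rational(-1, 4), M)))
Pow(Add(N, Function('a')(Function('n')(Function('u')(5, Function('o')(-2))))), -1) = Pow(Add(86864, Add(Rational(-85, 4), Mul(Rational(-1, 4), -26))), -1) = Pow(Add(86864, Add(Rational(-85, 4), Rational(13, 2))), -1) = Pow(Add(86864, Rational(-59, 4)), -1) = Pow(Rational(347397, 4), -1) = Rational(4, 347397)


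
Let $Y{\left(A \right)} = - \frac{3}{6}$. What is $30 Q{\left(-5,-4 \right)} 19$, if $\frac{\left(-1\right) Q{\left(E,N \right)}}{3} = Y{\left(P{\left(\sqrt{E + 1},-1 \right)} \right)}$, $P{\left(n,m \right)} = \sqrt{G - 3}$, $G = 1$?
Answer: $855$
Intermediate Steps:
$P{\left(n,m \right)} = i \sqrt{2}$ ($P{\left(n,m \right)} = \sqrt{1 - 3} = \sqrt{-2} = i \sqrt{2}$)
$Y{\left(A \right)} = - \frac{1}{2}$ ($Y{\left(A \right)} = \left(-3\right) \frac{1}{6} = - \frac{1}{2}$)
$Q{\left(E,N \right)} = \frac{3}{2}$ ($Q{\left(E,N \right)} = \left(-3\right) \left(- \frac{1}{2}\right) = \frac{3}{2}$)
$30 Q{\left(-5,-4 \right)} 19 = 30 \cdot \frac{3}{2} \cdot 19 = 45 \cdot 19 = 855$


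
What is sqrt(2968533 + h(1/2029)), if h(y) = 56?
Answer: sqrt(2968589) ≈ 1723.0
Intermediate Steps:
sqrt(2968533 + h(1/2029)) = sqrt(2968533 + 56) = sqrt(2968589)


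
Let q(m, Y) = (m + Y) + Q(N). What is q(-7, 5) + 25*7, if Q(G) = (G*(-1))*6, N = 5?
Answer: 143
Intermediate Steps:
Q(G) = -6*G (Q(G) = -G*6 = -6*G)
q(m, Y) = -30 + Y + m (q(m, Y) = (m + Y) - 6*5 = (Y + m) - 30 = -30 + Y + m)
q(-7, 5) + 25*7 = (-30 + 5 - 7) + 25*7 = -32 + 175 = 143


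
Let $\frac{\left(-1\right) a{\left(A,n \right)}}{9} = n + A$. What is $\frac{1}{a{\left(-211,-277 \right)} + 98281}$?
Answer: $\frac{1}{102673} \approx 9.7397 \cdot 10^{-6}$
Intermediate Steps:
$a{\left(A,n \right)} = - 9 A - 9 n$ ($a{\left(A,n \right)} = - 9 \left(n + A\right) = - 9 \left(A + n\right) = - 9 A - 9 n$)
$\frac{1}{a{\left(-211,-277 \right)} + 98281} = \frac{1}{\left(\left(-9\right) \left(-211\right) - -2493\right) + 98281} = \frac{1}{\left(1899 + 2493\right) + 98281} = \frac{1}{4392 + 98281} = \frac{1}{102673}$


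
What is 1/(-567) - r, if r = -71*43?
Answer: 1731050/567 ≈ 3053.0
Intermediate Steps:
r = -3053
1/(-567) - r = 1/(-567) - 1*(-3053) = -1/567 + 3053 = 1731050/567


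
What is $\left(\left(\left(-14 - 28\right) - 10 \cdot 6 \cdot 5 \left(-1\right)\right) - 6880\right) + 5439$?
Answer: $-1183$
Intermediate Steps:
$\left(\left(\left(-14 - 28\right) - 10 \cdot 6 \cdot 5 \left(-1\right)\right) - 6880\right) + 5439 = \left(\left(\left(-14 - 28\right) - 10 \cdot 30 \left(-1\right)\right) - 6880\right) + 5439 = \left(\left(-42 - -300\right) - 6880\right) + 5439 = \left(\left(-42 + 300\right) - 6880\right) + 5439 = \left(258 - 6880\right) + 5439 = -6622 + 5439 = -1183$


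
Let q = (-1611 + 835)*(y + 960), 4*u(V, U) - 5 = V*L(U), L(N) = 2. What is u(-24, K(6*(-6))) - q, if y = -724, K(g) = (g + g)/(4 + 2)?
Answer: 732501/4 ≈ 1.8313e+5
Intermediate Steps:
K(g) = g/3 (K(g) = (2*g)/6 = (2*g)*(1/6) = g/3)
u(V, U) = 5/4 + V/2 (u(V, U) = 5/4 + (V*2)/4 = 5/4 + (2*V)/4 = 5/4 + V/2)
q = -183136 (q = (-1611 + 835)*(-724 + 960) = -776*236 = -183136)
u(-24, K(6*(-6))) - q = (5/4 + (1/2)*(-24)) - 1*(-183136) = (5/4 - 12) + 183136 = -43/4 + 183136 = 732501/4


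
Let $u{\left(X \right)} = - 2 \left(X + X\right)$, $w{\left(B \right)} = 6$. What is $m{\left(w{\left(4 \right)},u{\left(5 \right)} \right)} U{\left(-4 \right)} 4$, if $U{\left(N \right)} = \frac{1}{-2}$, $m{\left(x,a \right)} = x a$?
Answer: $240$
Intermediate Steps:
$u{\left(X \right)} = - 4 X$ ($u{\left(X \right)} = - 2 \cdot 2 X = - 4 X$)
$m{\left(x,a \right)} = a x$
$U{\left(N \right)} = - \frac{1}{2}$
$m{\left(w{\left(4 \right)},u{\left(5 \right)} \right)} U{\left(-4 \right)} 4 = \left(-4\right) 5 \cdot 6 \left(- \frac{1}{2}\right) 4 = \left(-20\right) 6 \left(- \frac{1}{2}\right) 4 = \left(-120\right) \left(- \frac{1}{2}\right) 4 = 60 \cdot 4 = 240$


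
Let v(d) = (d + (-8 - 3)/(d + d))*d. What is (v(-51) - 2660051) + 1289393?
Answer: -2736125/2 ≈ -1.3681e+6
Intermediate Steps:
v(d) = d*(d - 11/(2*d)) (v(d) = (d - 11*1/(2*d))*d = (d - 11/(2*d))*d = d*(d - 11/(2*d)))
(v(-51) - 2660051) + 1289393 = ((-11/2 + (-51)²) - 2660051) + 1289393 = ((-11/2 + 2601) - 2660051) + 1289393 = (5191/2 - 2660051) + 1289393 = -5314911/2 + 1289393 = -2736125/2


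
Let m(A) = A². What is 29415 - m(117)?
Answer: 15726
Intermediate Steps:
29415 - m(117) = 29415 - 1*117² = 29415 - 1*13689 = 29415 - 13689 = 15726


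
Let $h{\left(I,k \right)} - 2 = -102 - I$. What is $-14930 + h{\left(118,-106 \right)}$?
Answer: $-15148$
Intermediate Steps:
$h{\left(I,k \right)} = -100 - I$ ($h{\left(I,k \right)} = 2 - \left(102 + I\right) = -100 - I$)
$-14930 + h{\left(118,-106 \right)} = -14930 - 218 = -15148$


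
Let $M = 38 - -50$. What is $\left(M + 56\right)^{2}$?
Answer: $20736$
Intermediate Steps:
$M = 88$ ($M = 38 + 50 = 88$)
$\left(M + 56\right)^{2} = \left(88 + 56\right)^{2} = 144^{2} = 20736$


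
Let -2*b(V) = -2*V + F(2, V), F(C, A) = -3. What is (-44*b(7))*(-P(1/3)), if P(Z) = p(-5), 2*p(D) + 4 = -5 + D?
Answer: -2618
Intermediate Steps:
p(D) = -9/2 + D/2 (p(D) = -2 + (-5 + D)/2 = -2 + (-5/2 + D/2) = -9/2 + D/2)
P(Z) = -7 (P(Z) = -9/2 + (1/2)*(-5) = -9/2 - 5/2 = -7)
b(V) = 3/2 + V (b(V) = -(-2*V - 3)/2 = -(-3 - 2*V)/2 = 3/2 + V)
(-44*b(7))*(-P(1/3)) = (-44*(3/2 + 7))*(-1*(-7)) = -44*17/2*7 = -374*7 = -2618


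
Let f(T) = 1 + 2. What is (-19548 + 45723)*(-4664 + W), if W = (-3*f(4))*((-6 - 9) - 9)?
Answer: -116426400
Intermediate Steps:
f(T) = 3
W = 216 (W = (-3*3)*((-6 - 9) - 9) = -9*(-15 - 9) = -9*(-24) = 216)
(-19548 + 45723)*(-4664 + W) = (-19548 + 45723)*(-4664 + 216) = 26175*(-4448) = -116426400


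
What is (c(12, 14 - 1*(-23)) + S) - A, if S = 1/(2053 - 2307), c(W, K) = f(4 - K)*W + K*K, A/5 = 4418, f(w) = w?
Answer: -5363719/254 ≈ -21117.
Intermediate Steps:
A = 22090 (A = 5*4418 = 22090)
c(W, K) = K² + W*(4 - K) (c(W, K) = (4 - K)*W + K*K = W*(4 - K) + K² = K² + W*(4 - K))
S = -1/254 (S = 1/(-254) = -1/254 ≈ -0.0039370)
(c(12, 14 - 1*(-23)) + S) - A = (((14 - 1*(-23))² - 1*12*(-4 + (14 - 1*(-23)))) - 1/254) - 1*22090 = (((14 + 23)² - 1*12*(-4 + (14 + 23))) - 1/254) - 22090 = ((37² - 1*12*(-4 + 37)) - 1/254) - 22090 = ((1369 - 1*12*33) - 1/254) - 22090 = ((1369 - 396) - 1/254) - 22090 = (973 - 1/254) - 22090 = 247141/254 - 22090 = -5363719/254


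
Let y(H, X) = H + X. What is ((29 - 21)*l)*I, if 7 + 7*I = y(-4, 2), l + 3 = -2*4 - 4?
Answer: 1080/7 ≈ 154.29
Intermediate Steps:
l = -15 (l = -3 + (-2*4 - 4) = -3 + (-8 - 4) = -3 - 12 = -15)
I = -9/7 (I = -1 + (-4 + 2)/7 = -1 + (⅐)*(-2) = -1 - 2/7 = -9/7 ≈ -1.2857)
((29 - 21)*l)*I = ((29 - 21)*(-15))*(-9/7) = (8*(-15))*(-9/7) = -120*(-9/7) = 1080/7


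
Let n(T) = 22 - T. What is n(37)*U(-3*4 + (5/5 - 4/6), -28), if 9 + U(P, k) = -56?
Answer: 975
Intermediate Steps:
U(P, k) = -65 (U(P, k) = -9 - 56 = -65)
n(37)*U(-3*4 + (5/5 - 4/6), -28) = (22 - 1*37)*(-65) = (22 - 37)*(-65) = -15*(-65) = 975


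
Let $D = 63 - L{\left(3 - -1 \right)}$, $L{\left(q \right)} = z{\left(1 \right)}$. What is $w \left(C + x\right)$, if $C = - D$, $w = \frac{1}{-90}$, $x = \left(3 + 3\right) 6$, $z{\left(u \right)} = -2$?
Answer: $\frac{29}{90} \approx 0.32222$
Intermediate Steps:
$x = 36$ ($x = 6 \cdot 6 = 36$)
$L{\left(q \right)} = -2$
$D = 65$ ($D = 63 - -2 = 63 + 2 = 65$)
$w = - \frac{1}{90} \approx -0.011111$
$C = -65$ ($C = \left(-1\right) 65 = -65$)
$w \left(C + x\right) = - \frac{-65 + 36}{90} = \left(- \frac{1}{90}\right) \left(-29\right) = \frac{29}{90}$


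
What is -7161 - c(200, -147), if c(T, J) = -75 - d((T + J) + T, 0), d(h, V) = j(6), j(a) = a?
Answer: -7080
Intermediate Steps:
d(h, V) = 6
c(T, J) = -81 (c(T, J) = -75 - 1*6 = -75 - 6 = -81)
-7161 - c(200, -147) = -7161 - 1*(-81) = -7161 + 81 = -7080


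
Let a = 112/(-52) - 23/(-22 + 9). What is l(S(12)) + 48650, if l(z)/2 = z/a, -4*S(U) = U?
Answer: 243328/5 ≈ 48666.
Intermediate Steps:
S(U) = -U/4
a = -5/13 (a = 112*(-1/52) - 23/(-13) = -28/13 - 23*(-1/13) = -28/13 + 23/13 = -5/13 ≈ -0.38462)
l(z) = -26*z/5 (l(z) = 2*(z/(-5/13)) = 2*(z*(-13/5)) = 2*(-13*z/5) = -26*z/5)
l(S(12)) + 48650 = -(-13)*12/10 + 48650 = -26/5*(-3) + 48650 = 78/5 + 48650 = 243328/5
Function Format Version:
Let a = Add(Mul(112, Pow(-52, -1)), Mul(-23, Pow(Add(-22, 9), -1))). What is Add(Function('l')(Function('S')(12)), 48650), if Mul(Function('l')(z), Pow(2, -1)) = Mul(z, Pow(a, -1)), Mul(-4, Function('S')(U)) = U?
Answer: Rational(243328, 5) ≈ 48666.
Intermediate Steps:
Function('S')(U) = Mul(Rational(-1, 4), U)
a = Rational(-5, 13) (a = Add(Mul(112, Rational(-1, 52)), Mul(-23, Pow(-13, -1))) = Add(Rational(-28, 13), Mul(-23, Rational(-1, 13))) = Add(Rational(-28, 13), Rational(23, 13)) = Rational(-5, 13) ≈ -0.38462)
Function('l')(z) = Mul(Rational(-26, 5), z) (Function('l')(z) = Mul(2, Mul(z, Pow(Rational(-5, 13), -1))) = Mul(2, Mul(z, Rational(-13, 5))) = Mul(2, Mul(Rational(-13, 5), z)) = Mul(Rational(-26, 5), z))
Add(Function('l')(Function('S')(12)), 48650) = Add(Mul(Rational(-26, 5), Mul(Rational(-1, 4), 12)), 48650) = Add(Mul(Rational(-26, 5), -3), 48650) = Add(Rational(78, 5), 48650) = Rational(243328, 5)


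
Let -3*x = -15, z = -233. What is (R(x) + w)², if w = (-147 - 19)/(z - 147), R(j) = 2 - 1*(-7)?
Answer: 3214849/36100 ≈ 89.054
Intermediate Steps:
x = 5 (x = -⅓*(-15) = 5)
R(j) = 9 (R(j) = 2 + 7 = 9)
w = 83/190 (w = (-147 - 19)/(-233 - 147) = -166/(-380) = -166*(-1/380) = 83/190 ≈ 0.43684)
(R(x) + w)² = (9 + 83/190)² = (1793/190)² = 3214849/36100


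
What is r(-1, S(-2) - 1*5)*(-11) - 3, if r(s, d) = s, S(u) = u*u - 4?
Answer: 8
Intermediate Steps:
S(u) = -4 + u² (S(u) = u² - 4 = -4 + u²)
r(-1, S(-2) - 1*5)*(-11) - 3 = -1*(-11) - 3 = 11 - 3 = 8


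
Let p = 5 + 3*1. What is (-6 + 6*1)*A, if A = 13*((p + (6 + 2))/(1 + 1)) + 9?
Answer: 0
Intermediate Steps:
p = 8 (p = 5 + 3 = 8)
A = 113 (A = 13*((8 + (6 + 2))/(1 + 1)) + 9 = 13*((8 + 8)/2) + 9 = 13*(16*(½)) + 9 = 13*8 + 9 = 104 + 9 = 113)
(-6 + 6*1)*A = (-6 + 6*1)*113 = (-6 + 6)*113 = 0*113 = 0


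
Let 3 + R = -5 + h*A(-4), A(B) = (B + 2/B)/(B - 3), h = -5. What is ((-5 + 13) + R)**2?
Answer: 2025/196 ≈ 10.332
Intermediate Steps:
A(B) = (B + 2/B)/(-3 + B)
R = -157/14 (R = -3 + (-5 - 5*(2 + (-4)**2)/((-4)*(-3 - 4))) = -3 + (-5 - (-5)*(2 + 16)/(4*(-7))) = -3 + (-5 - (-5)*(-1)*18/(4*7)) = -3 + (-5 - 5*9/14) = -3 + (-5 - 45/14) = -3 - 115/14 = -157/14 ≈ -11.214)
((-5 + 13) + R)**2 = ((-5 + 13) - 157/14)**2 = (8 - 157/14)**2 = (-45/14)**2 = 2025/196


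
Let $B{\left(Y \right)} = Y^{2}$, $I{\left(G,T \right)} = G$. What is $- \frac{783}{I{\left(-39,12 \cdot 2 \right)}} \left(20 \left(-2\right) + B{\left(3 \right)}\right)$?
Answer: $- \frac{8091}{13} \approx -622.38$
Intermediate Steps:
$- \frac{783}{I{\left(-39,12 \cdot 2 \right)}} \left(20 \left(-2\right) + B{\left(3 \right)}\right) = - \frac{783}{-39} \left(20 \left(-2\right) + 3^{2}\right) = \left(-783\right) \left(- \frac{1}{39}\right) \left(-40 + 9\right) = \frac{261}{13} \left(-31\right) = - \frac{8091}{13}$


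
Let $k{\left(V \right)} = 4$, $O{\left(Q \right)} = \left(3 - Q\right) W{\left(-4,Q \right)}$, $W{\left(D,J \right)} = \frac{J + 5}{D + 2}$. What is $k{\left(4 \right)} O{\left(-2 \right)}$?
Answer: $-30$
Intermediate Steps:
$W{\left(D,J \right)} = \frac{5 + J}{2 + D}$
$O{\left(Q \right)} = \left(3 - Q\right) \left(- \frac{5}{2} - \frac{Q}{2}\right)$ ($O{\left(Q \right)} = \left(3 - Q\right) \frac{5 + Q}{2 - 4} = \left(3 - Q\right) \frac{5 + Q}{-2} = \left(3 - Q\right) \left(- \frac{5 + Q}{2}\right) = \left(3 - Q\right) \left(- \frac{5}{2} - \frac{Q}{2}\right)$)
$k{\left(4 \right)} O{\left(-2 \right)} = 4 \frac{\left(-3 - 2\right) \left(5 - 2\right)}{2} = 4 \cdot \frac{1}{2} \left(-5\right) 3 = 4 \left(- \frac{15}{2}\right) = -30$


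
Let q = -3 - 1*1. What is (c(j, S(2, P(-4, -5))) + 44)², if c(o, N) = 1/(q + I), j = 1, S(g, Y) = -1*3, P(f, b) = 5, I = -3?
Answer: 94249/49 ≈ 1923.4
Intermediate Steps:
q = -4 (q = -3 - 1 = -4)
S(g, Y) = -3
c(o, N) = -⅐ (c(o, N) = 1/(-4 - 3) = 1/(-7) = -⅐)
(c(j, S(2, P(-4, -5))) + 44)² = (-⅐ + 44)² = (307/7)² = 94249/49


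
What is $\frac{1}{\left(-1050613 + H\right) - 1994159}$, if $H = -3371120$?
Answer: $- \frac{1}{6415892} \approx -1.5586 \cdot 10^{-7}$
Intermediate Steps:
$\frac{1}{\left(-1050613 + H\right) - 1994159} = \frac{1}{\left(-1050613 - 3371120\right) - 1994159} = \frac{1}{-4421733 - 1994159} = \frac{1}{-6415892} = - \frac{1}{6415892}$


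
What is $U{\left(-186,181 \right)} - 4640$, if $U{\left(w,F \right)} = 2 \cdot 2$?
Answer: $-4636$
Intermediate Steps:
$U{\left(w,F \right)} = 4$
$U{\left(-186,181 \right)} - 4640 = 4 - 4640 = -4636$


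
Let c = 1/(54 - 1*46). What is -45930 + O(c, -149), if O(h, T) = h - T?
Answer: -366247/8 ≈ -45781.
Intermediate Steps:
c = 1/8 (c = 1/(54 - 46) = 1/8 ≈ 0.12500)
-45930 + O(c, -149) = -45930 + (1/8 - 1*(-149)) = -45930 + (1/8 + 149) = -45930 + 1193/8 = -366247/8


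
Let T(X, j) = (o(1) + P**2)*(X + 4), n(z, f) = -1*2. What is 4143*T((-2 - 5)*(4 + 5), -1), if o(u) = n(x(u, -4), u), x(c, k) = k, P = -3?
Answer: -1711059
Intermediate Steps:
n(z, f) = -2
o(u) = -2
T(X, j) = 28 + 7*X (T(X, j) = (-2 + (-3)**2)*(X + 4) = (-2 + 9)*(4 + X) = 7*(4 + X) = 28 + 7*X)
4143*T((-2 - 5)*(4 + 5), -1) = 4143*(28 + 7*((-2 - 5)*(4 + 5))) = 4143*(28 + 7*(-7*9)) = 4143*(28 + 7*(-63)) = 4143*(28 - 441) = 4143*(-413) = -1711059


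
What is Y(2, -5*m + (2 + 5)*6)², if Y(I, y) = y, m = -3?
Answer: 3249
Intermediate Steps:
Y(2, -5*m + (2 + 5)*6)² = (-5*(-3) + (2 + 5)*6)² = (15 + 7*6)² = (15 + 42)² = 57² = 3249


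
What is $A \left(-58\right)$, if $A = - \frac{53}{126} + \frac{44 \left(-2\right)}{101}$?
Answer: $\frac{476789}{6363} \approx 74.932$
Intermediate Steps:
$A = - \frac{16441}{12726}$ ($A = \left(-53\right) \frac{1}{126} - \frac{88}{101} = - \frac{53}{126} - \frac{88}{101} = - \frac{16441}{12726} \approx -1.2919$)
$A \left(-58\right) = \left(- \frac{16441}{12726}\right) \left(-58\right) = \frac{476789}{6363}$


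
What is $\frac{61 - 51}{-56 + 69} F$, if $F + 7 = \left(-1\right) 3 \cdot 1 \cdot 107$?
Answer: $- \frac{3280}{13} \approx -252.31$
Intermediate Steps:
$F = -328$ ($F = -7 + \left(-1\right) 3 \cdot 1 \cdot 107 = -7 + \left(-3\right) 1 \cdot 107 = -7 - 321 = -328$)
$\frac{61 - 51}{-56 + 69} F = \frac{61 - 51}{-56 + 69} \left(-328\right) = \frac{10}{13} \left(-328\right) = - \frac{3280}{13}$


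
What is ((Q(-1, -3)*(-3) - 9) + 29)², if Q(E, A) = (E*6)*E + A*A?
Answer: 625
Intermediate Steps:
Q(E, A) = A² + 6*E² (Q(E, A) = (6*E)*E + A² = 6*E² + A² = A² + 6*E²)
((Q(-1, -3)*(-3) - 9) + 29)² = ((((-3)² + 6*(-1)²)*(-3) - 9) + 29)² = (((9 + 6*1)*(-3) - 9) + 29)² = (((9 + 6)*(-3) - 9) + 29)² = ((15*(-3) - 9) + 29)² = ((-45 - 9) + 29)² = (-54 + 29)² = (-25)² = 625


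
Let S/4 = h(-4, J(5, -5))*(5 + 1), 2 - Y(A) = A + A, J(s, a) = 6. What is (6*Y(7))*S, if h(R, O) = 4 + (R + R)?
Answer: 6912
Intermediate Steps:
h(R, O) = 4 + 2*R
Y(A) = 2 - 2*A (Y(A) = 2 - (A + A) = 2 - 2*A)
S = -96 (S = 4*((4 + 2*(-4))*(5 + 1)) = 4*((4 - 8)*6) = 4*(-4*6) = 4*(-24) = -96)
(6*Y(7))*S = (6*(2 - 2*7))*(-96) = (6*(2 - 14))*(-96) = (6*(-12))*(-96) = -72*(-96) = 6912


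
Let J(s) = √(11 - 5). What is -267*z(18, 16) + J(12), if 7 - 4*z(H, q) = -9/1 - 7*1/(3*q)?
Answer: -68975/64 + √6 ≈ -1075.3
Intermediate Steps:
z(H, q) = 4 + 7/(12*q) (z(H, q) = 7/4 - (-9/1 - 7*1/(3*q))/4 = 7/4 - (-9*1 - 7/(3*q))/4 = 7/4 - (-9 - 7/(3*q))/4 = 7/4 + (9/4 + 7/(12*q)) = 4 + 7/(12*q))
J(s) = √6
-267*z(18, 16) + J(12) = -267*(4 + (7/12)/16) + √6 = -267*(4 + (7/12)*(1/16)) + √6 = -267*(4 + 7/192) + √6 = -267*775/192 + √6 = -68975/64 + √6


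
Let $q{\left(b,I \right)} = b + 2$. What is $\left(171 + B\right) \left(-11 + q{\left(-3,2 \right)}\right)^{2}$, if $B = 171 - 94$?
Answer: $35712$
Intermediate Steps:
$q{\left(b,I \right)} = 2 + b$
$B = 77$
$\left(171 + B\right) \left(-11 + q{\left(-3,2 \right)}\right)^{2} = \left(171 + 77\right) \left(-11 + \left(2 - 3\right)\right)^{2} = 248 \left(-11 - 1\right)^{2} = 248 \left(-12\right)^{2} = 248 \cdot 144 = 35712$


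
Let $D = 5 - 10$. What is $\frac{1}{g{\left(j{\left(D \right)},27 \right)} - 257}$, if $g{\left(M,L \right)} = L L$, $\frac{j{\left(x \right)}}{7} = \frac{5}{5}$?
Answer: $\frac{1}{472} \approx 0.0021186$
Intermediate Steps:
$D = -5$ ($D = 5 - 10 = -5$)
$j{\left(x \right)} = 7$ ($j{\left(x \right)} = 7 \cdot \frac{5}{5} = 7 \cdot 5 \cdot \frac{1}{5} = 7 \cdot 1 = 7$)
$g{\left(M,L \right)} = L^{2}$
$\frac{1}{g{\left(j{\left(D \right)},27 \right)} - 257} = \frac{1}{27^{2} - 257} = \frac{1}{729 - 257} = \frac{1}{472}$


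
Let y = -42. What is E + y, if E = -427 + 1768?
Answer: 1299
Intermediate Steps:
E = 1341
E + y = 1341 - 42 = 1299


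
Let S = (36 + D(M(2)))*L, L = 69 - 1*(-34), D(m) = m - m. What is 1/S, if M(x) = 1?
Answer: 1/3708 ≈ 0.00026969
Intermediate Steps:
D(m) = 0
L = 103 (L = 69 + 34 = 103)
S = 3708 (S = (36 + 0)*103 = 36*103 = 3708)
1/S = 1/3708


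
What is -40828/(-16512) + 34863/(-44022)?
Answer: 50903015/30287136 ≈ 1.6807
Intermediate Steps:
-40828/(-16512) + 34863/(-44022) = -40828*(-1/16512) + 34863*(-1/44022) = 10207/4128 - 11621/14674 = 50903015/30287136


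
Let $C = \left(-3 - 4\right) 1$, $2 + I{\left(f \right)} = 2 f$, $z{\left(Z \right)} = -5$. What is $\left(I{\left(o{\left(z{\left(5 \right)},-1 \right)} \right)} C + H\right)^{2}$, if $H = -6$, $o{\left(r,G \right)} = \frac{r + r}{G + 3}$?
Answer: $6084$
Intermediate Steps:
$o{\left(r,G \right)} = \frac{2 r}{3 + G}$
$I{\left(f \right)} = -2 + 2 f$
$C = -7$ ($C = \left(-7\right) 1 = -7$)
$\left(I{\left(o{\left(z{\left(5 \right)},-1 \right)} \right)} C + H\right)^{2} = \left(\left(-2 + 2 \cdot 2 \left(-5\right) \frac{1}{3 - 1}\right) \left(-7\right) - 6\right)^{2} = \left(\left(-2 + 2 \cdot 2 \left(-5\right) \frac{1}{2}\right) \left(-7\right) - 6\right)^{2} = \left(\left(-2 + 2 \left(-5\right)\right) \left(-7\right) - 6\right)^{2} = \left(\left(-2 - 10\right) \left(-7\right) - 6\right)^{2} = \left(\left(-12\right) \left(-7\right) - 6\right)^{2} = \left(84 - 6\right)^{2} = 78^{2} = 6084$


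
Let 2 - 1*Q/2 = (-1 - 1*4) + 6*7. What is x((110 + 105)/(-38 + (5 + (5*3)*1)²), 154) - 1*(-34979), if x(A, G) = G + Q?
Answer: 35063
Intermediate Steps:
Q = -70 (Q = 4 - 2*((-1 - 1*4) + 6*7) = 4 - 2*((-1 - 4) + 42) = 4 - 2*(-5 + 42) = 4 - 2*37 = 4 - 74 = -70)
x(A, G) = -70 + G (x(A, G) = G - 70 = -70 + G)
x((110 + 105)/(-38 + (5 + (5*3)*1)²), 154) - 1*(-34979) = (-70 + 154) - 1*(-34979) = 84 + 34979 = 35063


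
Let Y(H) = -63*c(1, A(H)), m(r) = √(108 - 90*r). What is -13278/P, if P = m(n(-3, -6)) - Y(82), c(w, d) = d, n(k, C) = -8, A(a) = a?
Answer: -1905393/741298 + 2213*√23/741298 ≈ -2.5560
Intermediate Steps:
Y(H) = -63*H
P = 5166 + 6*√23 (P = 3*√(12 - 10*(-8)) - (-63)*82 = 3*√(12 + 80) - 1*(-5166) = 3*√92 + 5166 = 3*(2*√23) + 5166 = 6*√23 + 5166 = 5166 + 6*√23 ≈ 5194.8)
-13278/P = -13278/(5166 + 6*√23)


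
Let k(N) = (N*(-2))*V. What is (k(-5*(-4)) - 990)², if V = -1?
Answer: 902500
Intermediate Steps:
k(N) = 2*N (k(N) = (N*(-2))*(-1) = -2*N*(-1) = 2*N)
(k(-5*(-4)) - 990)² = (2*(-5*(-4)) - 990)² = (2*20 - 990)² = (40 - 990)² = (-950)² = 902500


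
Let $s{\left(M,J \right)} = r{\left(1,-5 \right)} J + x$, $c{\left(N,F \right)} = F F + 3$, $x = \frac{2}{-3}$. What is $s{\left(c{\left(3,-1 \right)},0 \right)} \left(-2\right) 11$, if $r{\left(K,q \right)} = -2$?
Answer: $\frac{44}{3} \approx 14.667$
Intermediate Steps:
$x = - \frac{2}{3}$ ($x = 2 \left(- \frac{1}{3}\right) = - \frac{2}{3} \approx -0.66667$)
$c{\left(N,F \right)} = 3 + F^{2}$ ($c{\left(N,F \right)} = F^{2} + 3 = 3 + F^{2}$)
$s{\left(M,J \right)} = - \frac{2}{3} - 2 J$ ($s{\left(M,J \right)} = - 2 J - \frac{2}{3} = - \frac{2}{3} - 2 J$)
$s{\left(c{\left(3,-1 \right)},0 \right)} \left(-2\right) 11 = \left(- \frac{2}{3} - 0\right) \left(-2\right) 11 = \left(- \frac{2}{3} + 0\right) \left(-2\right) 11 = \left(- \frac{2}{3}\right) \left(-2\right) 11 = \frac{4}{3} \cdot 11 = \frac{44}{3}$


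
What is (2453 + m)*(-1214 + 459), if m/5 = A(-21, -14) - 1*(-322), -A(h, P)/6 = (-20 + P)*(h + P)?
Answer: 23885935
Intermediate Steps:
A(h, P) = -6*(-20 + P)*(P + h) (A(h, P) = -6*(-20 + P)*(h + P) = -6*(-20 + P)*(P + h))
m = -34090 (m = 5*((-6*(-14)² + 120*(-14) + 120*(-21) - 6*(-14)*(-21)) - 1*(-322)) = 5*((-6*196 - 1680 - 2520 - 1764) + 322) = 5*((-1176 - 1680 - 2520 - 1764) + 322) = 5*(-7140 + 322) = 5*(-6818) = -34090)
(2453 + m)*(-1214 + 459) = (2453 - 34090)*(-1214 + 459) = -31637*(-755) = 23885935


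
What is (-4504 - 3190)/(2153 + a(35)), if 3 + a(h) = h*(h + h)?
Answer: -3847/2300 ≈ -1.6726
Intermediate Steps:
a(h) = -3 + 2*h**2 (a(h) = -3 + h*(h + h) = -3 + h*(2*h) = -3 + 2*h**2)
(-4504 - 3190)/(2153 + a(35)) = (-4504 - 3190)/(2153 + (-3 + 2*35**2)) = -7694/(2153 + (-3 + 2*1225)) = -7694/(2153 + (-3 + 2450)) = -7694/(2153 + 2447) = -7694/4600 = -7694*1/4600 = -3847/2300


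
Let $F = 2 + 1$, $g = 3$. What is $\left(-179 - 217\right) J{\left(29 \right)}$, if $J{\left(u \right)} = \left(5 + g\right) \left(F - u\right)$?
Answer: $82368$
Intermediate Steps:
$F = 3$
$J{\left(u \right)} = 24 - 8 u$ ($J{\left(u \right)} = \left(5 + 3\right) \left(3 - u\right) = 8 \left(3 - u\right) = 24 - 8 u$)
$\left(-179 - 217\right) J{\left(29 \right)} = \left(-179 - 217\right) \left(24 - 232\right) = \left(-396\right) \left(-208\right) = 82368$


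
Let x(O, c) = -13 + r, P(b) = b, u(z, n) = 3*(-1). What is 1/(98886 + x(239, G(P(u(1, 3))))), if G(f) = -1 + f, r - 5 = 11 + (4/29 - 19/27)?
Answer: 783/77429644 ≈ 1.0112e-5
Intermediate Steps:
u(z, n) = -3
r = 12085/783 (r = 5 + (11 + (4/29 - 19/27)) = 5 + (11 - 443/783) = 5 + 8170/783 = 12085/783 ≈ 15.434)
x(O, c) = 1906/783 (x(O, c) = -13 + 12085/783 = 1906/783)
1/(98886 + x(239, G(P(u(1, 3))))) = 1/(98886 + 1906/783) = 1/(77429644/783) = 783/77429644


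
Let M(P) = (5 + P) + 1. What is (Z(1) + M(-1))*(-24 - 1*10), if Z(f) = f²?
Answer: -204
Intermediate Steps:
M(P) = 6 + P
(Z(1) + M(-1))*(-24 - 1*10) = (1² + (6 - 1))*(-24 - 1*10) = (1 + 5)*(-24 - 10) = 6*(-34) = -204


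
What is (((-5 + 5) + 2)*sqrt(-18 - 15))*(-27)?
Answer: -54*I*sqrt(33) ≈ -310.21*I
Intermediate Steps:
(((-5 + 5) + 2)*sqrt(-18 - 15))*(-27) = ((0 + 2)*sqrt(-33))*(-27) = (2*(I*sqrt(33)))*(-27) = (2*I*sqrt(33))*(-27) = -54*I*sqrt(33)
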